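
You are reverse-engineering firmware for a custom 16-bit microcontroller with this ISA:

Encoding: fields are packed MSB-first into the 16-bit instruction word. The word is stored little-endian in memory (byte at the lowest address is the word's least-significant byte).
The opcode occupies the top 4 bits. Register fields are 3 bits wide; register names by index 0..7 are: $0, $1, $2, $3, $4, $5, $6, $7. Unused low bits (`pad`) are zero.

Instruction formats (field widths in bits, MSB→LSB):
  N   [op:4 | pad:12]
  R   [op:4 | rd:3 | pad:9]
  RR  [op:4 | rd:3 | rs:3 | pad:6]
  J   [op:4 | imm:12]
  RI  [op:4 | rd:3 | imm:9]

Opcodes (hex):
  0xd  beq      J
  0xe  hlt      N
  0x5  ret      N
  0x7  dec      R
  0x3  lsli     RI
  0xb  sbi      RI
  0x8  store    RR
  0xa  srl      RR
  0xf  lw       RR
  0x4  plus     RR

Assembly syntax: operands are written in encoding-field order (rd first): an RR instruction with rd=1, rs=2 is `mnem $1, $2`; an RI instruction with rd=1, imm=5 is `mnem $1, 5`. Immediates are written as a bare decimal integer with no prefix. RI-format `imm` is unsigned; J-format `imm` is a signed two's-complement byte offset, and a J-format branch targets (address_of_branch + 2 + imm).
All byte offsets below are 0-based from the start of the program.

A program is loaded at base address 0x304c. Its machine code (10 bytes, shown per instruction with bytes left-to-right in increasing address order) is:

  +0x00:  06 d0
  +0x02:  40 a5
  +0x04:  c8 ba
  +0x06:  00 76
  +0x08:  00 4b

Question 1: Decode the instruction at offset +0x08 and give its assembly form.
plus $5, $4

off 0x08: read 00 4b as little → 0x4b00
  op=0x4b00>>12=0x4 ⇒ plus (RR)
  rd: (w>>9)&0x7=0x5 → $5
  rs: (w>>6)&0x7=0x4 → $4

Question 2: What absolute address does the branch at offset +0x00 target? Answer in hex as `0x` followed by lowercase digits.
0x3054

+0x00: 06 d0 ⇒ word 0xd006 (little)
  opcode bits[15:12]=0xd: beq/J
  imm: (w>>0)&0xfff=0x6 → 6
  target = base 0x304c + off 0x00 + 2 + imm 6 = 0x3054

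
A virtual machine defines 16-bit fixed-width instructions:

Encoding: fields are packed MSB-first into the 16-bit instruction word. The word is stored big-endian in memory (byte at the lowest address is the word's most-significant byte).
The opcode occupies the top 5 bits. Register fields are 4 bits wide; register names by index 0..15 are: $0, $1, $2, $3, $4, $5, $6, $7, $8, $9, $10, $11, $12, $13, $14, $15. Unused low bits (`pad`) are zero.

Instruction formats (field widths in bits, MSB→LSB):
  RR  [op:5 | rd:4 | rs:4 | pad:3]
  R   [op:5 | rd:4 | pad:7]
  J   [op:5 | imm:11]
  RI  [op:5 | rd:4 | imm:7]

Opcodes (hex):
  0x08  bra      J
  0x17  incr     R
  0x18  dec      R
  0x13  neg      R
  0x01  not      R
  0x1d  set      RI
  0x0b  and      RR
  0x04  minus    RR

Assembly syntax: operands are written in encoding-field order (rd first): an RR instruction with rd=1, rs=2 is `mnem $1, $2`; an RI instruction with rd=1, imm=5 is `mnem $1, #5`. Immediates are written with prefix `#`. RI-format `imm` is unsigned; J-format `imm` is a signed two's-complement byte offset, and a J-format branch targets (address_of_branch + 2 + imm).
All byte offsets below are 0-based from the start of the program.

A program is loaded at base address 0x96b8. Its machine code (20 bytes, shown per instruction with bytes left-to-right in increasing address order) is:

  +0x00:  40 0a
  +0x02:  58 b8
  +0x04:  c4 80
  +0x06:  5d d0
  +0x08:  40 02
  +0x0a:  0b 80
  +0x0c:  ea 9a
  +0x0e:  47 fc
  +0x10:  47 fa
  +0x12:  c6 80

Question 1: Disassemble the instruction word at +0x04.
dec $9

@+04  big-endian(c4 80) = 0xc480
  op=0xc480>>11=0x18 ⇒ dec (R)
  rd@[10:7]=0x9 ⇒ $9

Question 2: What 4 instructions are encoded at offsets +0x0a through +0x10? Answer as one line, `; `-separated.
@+0a  big-endian(0b 80) = 0x0b80
  opcode bits[15:11]=0x1: not/R
  rd@[10:7]=0x7 ⇒ $7
@+0c  big-endian(ea 9a) = 0xea9a
  opcode bits[15:11]=0x1d: set/RI
  rd@[10:7]=0x5 ⇒ $5
  imm@[6:0]=0x1a ⇒ #26
@+0e  big-endian(47 fc) = 0x47fc
  opcode bits[15:11]=0x8: bra/J
  imm@[10:0]=0x7fc (s11→-4) ⇒ #-4
@+10  big-endian(47 fa) = 0x47fa
  opcode bits[15:11]=0x8: bra/J
  imm@[10:0]=0x7fa (s11→-6) ⇒ #-6

not $7; set $5, #26; bra #-4; bra #-6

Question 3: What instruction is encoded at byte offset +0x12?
@+12  big-endian(c6 80) = 0xc680
  top 5b → 0x18 → dec [R]
  rd: (w>>7)&0xf=0xd → $13

dec $13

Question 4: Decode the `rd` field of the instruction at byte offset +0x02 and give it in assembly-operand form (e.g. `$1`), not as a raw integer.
$1

+0x02: 58 b8 ⇒ word 0x58b8 (big)
  op=0x58b8>>11=0xb ⇒ and (RR)
  rd: (w>>7)&0xf=0x1 → $1
  rs: (w>>3)&0xf=0x7 → $7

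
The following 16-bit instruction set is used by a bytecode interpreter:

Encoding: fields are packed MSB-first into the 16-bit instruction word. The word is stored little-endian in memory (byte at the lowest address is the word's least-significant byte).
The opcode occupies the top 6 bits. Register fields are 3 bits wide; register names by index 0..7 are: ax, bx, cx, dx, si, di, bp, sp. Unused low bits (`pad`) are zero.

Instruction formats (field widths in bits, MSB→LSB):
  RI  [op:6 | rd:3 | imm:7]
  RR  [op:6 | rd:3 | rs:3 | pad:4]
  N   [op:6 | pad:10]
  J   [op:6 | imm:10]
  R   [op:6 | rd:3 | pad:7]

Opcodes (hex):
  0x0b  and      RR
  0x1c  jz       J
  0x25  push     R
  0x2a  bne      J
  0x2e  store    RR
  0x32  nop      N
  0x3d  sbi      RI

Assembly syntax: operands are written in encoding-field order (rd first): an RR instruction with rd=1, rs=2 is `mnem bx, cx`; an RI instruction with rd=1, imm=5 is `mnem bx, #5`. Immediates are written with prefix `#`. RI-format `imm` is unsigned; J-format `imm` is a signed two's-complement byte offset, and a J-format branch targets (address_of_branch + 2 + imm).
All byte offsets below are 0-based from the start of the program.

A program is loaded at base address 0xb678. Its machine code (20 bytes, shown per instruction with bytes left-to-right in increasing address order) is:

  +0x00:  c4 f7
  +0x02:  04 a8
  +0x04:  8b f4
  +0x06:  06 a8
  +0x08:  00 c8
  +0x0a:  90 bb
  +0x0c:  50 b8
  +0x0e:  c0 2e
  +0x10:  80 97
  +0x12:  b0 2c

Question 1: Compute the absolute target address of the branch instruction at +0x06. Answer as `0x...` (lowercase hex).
[06] 06 a8 → 0xa806
  opcode bits[15:10]=0x2a: bne/J
  imm@[9:0]=0x6 ⇒ #6
  target = base 0xb678 + off 0x06 + 2 + imm 6 = 0xb686

0xb686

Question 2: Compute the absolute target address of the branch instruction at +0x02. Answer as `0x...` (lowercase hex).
0xb680

@+02  little-endian(04 a8) = 0xa804
  op=0xa804>>10=0x2a ⇒ bne (J)
  imm@[9:0]=0x4 ⇒ #4
  target = base 0xb678 + off 0x02 + 2 + imm 4 = 0xb680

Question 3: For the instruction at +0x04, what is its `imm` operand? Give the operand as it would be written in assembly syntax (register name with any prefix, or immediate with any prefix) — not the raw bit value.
+0x04: 8b f4 ⇒ word 0xf48b (little)
  opcode bits[15:10]=0x3d: sbi/RI
  [9:7] rd=1 = bx
  [6:0] imm=11 = #11

#11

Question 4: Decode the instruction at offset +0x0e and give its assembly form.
and di, si

+0x0e: c0 2e ⇒ word 0x2ec0 (little)
  opcode bits[15:10]=0xb: and/RR
  rd: (w>>7)&0x7=0x5 → di
  rs: (w>>4)&0x7=0x4 → si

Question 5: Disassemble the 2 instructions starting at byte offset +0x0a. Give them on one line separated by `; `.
+0x0a: 90 bb ⇒ word 0xbb90 (little)
  top 6b → 0x2e → store [RR]
  [9:7] rd=7 = sp
  [6:4] rs=1 = bx
+0x0c: 50 b8 ⇒ word 0xb850 (little)
  top 6b → 0x2e → store [RR]
  [9:7] rd=0 = ax
  [6:4] rs=5 = di

store sp, bx; store ax, di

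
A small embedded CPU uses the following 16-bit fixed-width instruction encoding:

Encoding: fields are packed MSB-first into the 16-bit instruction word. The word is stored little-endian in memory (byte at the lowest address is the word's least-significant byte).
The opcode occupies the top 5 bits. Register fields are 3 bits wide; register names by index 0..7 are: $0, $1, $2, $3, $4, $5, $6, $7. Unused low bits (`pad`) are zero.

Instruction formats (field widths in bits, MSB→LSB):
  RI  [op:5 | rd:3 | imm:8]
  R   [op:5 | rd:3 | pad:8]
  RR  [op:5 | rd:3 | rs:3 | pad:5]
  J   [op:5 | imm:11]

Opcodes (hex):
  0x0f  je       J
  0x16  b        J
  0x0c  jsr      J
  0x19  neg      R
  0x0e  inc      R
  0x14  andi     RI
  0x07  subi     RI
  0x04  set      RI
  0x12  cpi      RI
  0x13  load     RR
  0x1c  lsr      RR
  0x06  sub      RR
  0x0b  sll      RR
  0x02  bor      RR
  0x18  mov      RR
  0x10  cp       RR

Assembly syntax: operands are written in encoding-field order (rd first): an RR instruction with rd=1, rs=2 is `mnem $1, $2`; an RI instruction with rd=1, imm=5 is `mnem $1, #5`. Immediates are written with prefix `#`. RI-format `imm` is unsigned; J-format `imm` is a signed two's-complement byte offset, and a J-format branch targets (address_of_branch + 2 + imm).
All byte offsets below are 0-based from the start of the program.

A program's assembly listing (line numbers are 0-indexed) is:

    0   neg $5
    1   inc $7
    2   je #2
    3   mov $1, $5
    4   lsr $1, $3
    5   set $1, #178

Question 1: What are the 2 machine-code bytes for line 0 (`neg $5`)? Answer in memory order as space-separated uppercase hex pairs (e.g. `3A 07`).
L0: neg op=0x19:5|rd=5:3|pad=0:8 ⇒ 0xcd00 ⇒ little 00 cd

00 CD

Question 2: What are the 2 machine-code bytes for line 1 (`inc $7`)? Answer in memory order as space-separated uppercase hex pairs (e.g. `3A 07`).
00 77

line 1 (inc): pack op=0xe:5|rd=7:3|pad=0:8 = 0x7700; little→ 00 77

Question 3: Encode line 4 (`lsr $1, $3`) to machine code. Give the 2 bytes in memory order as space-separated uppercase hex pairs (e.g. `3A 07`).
line 4 (lsr): pack op=0x1c:5|rd=1:3|rs=3:3|pad=0:5 = 0xe160; little→ 60 e1

60 E1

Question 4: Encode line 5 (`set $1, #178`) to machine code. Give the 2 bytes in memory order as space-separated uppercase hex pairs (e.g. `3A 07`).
B2 21

L5: set op=0x4:5|rd=1:3|imm=178:8 ⇒ 0x21b2 ⇒ little b2 21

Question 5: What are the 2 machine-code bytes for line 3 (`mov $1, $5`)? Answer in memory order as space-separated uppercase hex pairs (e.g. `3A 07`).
3. mov fields op=0x18:5|rd=1:3|rs=5:3|pad=0:5 → word c1a0h → a0 c1

A0 C1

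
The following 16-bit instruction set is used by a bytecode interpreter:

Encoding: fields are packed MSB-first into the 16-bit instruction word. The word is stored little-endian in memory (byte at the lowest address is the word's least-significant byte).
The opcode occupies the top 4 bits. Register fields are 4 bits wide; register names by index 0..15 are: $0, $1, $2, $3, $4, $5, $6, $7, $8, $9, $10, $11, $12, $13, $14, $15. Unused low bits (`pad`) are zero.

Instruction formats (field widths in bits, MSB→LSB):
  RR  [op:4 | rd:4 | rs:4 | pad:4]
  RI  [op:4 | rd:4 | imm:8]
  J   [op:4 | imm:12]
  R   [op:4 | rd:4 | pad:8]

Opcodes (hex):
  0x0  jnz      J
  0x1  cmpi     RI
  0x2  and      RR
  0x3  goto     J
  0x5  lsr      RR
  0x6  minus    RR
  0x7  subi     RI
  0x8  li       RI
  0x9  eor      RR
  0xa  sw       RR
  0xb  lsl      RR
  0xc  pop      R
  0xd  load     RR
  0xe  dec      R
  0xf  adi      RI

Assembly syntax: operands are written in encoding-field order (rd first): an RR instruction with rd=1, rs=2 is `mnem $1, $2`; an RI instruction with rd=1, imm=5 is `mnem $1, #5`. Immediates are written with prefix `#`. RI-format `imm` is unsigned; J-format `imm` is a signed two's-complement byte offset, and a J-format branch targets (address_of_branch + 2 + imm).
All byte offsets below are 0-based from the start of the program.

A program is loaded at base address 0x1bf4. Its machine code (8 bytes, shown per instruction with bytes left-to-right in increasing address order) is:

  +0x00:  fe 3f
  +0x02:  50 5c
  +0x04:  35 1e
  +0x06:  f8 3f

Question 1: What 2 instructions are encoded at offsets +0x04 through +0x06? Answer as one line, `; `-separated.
[04] 35 1e → 0x1e35
  opcode bits[15:12]=0x1: cmpi/RI
  rd: (w>>8)&0xf=0xe → $14
  imm: (w>>0)&0xff=0x35 → #53
[06] f8 3f → 0x3ff8
  opcode bits[15:12]=0x3: goto/J
  imm: (w>>0)&0xfff=0xff8 (s12→-8) → #-8

cmpi $14, #53; goto #-8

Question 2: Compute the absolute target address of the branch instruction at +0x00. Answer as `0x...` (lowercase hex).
0x1bf4

+0x00: fe 3f ⇒ word 0x3ffe (little)
  top 4b → 0x3 → goto [J]
  imm: (w>>0)&0xfff=0xffe (s12→-2) → #-2
  target = base 0x1bf4 + off 0x00 + 2 + imm -2 = 0x1bf4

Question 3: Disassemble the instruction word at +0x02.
[02] 50 5c → 0x5c50
  top 4b → 0x5 → lsr [RR]
  rd@[11:8]=0xc ⇒ $12
  rs@[7:4]=0x5 ⇒ $5

lsr $12, $5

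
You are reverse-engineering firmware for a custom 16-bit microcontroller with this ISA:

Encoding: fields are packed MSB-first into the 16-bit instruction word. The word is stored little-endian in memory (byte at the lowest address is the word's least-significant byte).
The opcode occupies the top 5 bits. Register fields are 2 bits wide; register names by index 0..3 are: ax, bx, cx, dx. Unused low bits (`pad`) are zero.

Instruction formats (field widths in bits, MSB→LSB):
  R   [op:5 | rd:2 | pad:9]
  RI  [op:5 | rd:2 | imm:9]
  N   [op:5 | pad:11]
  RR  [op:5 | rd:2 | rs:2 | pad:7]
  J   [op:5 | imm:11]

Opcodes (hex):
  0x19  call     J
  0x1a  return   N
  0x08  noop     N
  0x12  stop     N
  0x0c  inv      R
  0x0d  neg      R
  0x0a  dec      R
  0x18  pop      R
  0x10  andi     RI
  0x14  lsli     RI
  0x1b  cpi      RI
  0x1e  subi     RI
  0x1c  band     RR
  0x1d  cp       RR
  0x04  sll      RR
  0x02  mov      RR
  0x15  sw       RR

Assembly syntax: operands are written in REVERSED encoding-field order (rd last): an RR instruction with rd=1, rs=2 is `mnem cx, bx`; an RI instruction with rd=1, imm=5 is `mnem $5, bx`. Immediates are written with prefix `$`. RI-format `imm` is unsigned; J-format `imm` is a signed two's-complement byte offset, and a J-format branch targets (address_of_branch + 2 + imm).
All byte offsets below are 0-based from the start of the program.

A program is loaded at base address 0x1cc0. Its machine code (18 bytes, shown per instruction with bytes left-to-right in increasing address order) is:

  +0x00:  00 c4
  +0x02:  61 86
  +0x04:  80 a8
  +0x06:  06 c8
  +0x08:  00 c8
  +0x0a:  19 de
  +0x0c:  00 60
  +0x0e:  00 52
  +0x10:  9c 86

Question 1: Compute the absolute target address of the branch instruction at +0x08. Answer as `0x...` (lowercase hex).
+0x08: 00 c8 ⇒ word 0xc800 (little)
  opcode bits[15:11]=0x19: call/J
  imm: (w>>0)&0x7ff=0x0 → $0
  target = base 0x1cc0 + off 0x08 + 2 + imm 0 = 0x1cca

0x1cca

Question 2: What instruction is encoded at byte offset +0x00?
pop cx

+0x00: 00 c4 ⇒ word 0xc400 (little)
  op=0xc400>>11=0x18 ⇒ pop (R)
  rd: (w>>9)&0x3=0x2 → cx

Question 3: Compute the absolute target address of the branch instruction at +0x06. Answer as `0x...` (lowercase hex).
[06] 06 c8 → 0xc806
  opcode bits[15:11]=0x19: call/J
  [10:0] imm=6 = $6
  target = base 0x1cc0 + off 0x06 + 2 + imm 6 = 0x1cce

0x1cce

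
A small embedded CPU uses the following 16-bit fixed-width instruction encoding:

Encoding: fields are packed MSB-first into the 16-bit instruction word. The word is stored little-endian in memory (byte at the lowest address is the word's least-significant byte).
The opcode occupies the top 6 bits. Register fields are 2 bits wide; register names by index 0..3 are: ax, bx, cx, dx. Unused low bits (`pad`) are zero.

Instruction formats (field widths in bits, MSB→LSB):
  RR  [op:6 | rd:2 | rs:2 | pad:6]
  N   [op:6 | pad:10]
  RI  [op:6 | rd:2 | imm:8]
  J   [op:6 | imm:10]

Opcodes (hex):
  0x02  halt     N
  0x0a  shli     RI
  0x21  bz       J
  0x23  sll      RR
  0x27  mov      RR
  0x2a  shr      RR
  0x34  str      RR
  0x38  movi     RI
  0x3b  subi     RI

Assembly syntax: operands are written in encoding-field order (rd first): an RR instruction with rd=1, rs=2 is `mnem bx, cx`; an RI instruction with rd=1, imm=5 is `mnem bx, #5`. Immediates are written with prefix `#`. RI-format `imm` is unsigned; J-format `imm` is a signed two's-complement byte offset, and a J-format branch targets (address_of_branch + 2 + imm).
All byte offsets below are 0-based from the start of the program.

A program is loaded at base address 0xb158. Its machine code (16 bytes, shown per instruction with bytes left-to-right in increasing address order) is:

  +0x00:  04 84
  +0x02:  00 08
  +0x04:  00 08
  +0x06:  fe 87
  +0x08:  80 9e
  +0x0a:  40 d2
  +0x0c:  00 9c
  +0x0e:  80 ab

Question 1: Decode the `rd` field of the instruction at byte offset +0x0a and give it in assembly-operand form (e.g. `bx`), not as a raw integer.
cx

@+0a  little-endian(40 d2) = 0xd240
  opcode bits[15:10]=0x34: str/RR
  rd: (w>>8)&0x3=0x2 → cx
  rs: (w>>6)&0x3=0x1 → bx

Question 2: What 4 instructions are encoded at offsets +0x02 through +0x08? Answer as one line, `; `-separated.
off 0x02: read 00 08 as little → 0x0800
  op=0x0800>>10=0x2 ⇒ halt (N)
off 0x04: read 00 08 as little → 0x0800
  op=0x0800>>10=0x2 ⇒ halt (N)
off 0x06: read fe 87 as little → 0x87fe
  op=0x87fe>>10=0x21 ⇒ bz (J)
  imm: (w>>0)&0x3ff=0x3fe (s10→-2) → #-2
off 0x08: read 80 9e as little → 0x9e80
  op=0x9e80>>10=0x27 ⇒ mov (RR)
  rd: (w>>8)&0x3=0x2 → cx
  rs: (w>>6)&0x3=0x2 → cx

halt; halt; bz #-2; mov cx, cx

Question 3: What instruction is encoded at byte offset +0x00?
+0x00: 04 84 ⇒ word 0x8404 (little)
  top 6b → 0x21 → bz [J]
  imm@[9:0]=0x4 ⇒ #4

bz #4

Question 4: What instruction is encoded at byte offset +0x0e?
[0e] 80 ab → 0xab80
  top 6b → 0x2a → shr [RR]
  rd@[9:8]=0x3 ⇒ dx
  rs@[7:6]=0x2 ⇒ cx

shr dx, cx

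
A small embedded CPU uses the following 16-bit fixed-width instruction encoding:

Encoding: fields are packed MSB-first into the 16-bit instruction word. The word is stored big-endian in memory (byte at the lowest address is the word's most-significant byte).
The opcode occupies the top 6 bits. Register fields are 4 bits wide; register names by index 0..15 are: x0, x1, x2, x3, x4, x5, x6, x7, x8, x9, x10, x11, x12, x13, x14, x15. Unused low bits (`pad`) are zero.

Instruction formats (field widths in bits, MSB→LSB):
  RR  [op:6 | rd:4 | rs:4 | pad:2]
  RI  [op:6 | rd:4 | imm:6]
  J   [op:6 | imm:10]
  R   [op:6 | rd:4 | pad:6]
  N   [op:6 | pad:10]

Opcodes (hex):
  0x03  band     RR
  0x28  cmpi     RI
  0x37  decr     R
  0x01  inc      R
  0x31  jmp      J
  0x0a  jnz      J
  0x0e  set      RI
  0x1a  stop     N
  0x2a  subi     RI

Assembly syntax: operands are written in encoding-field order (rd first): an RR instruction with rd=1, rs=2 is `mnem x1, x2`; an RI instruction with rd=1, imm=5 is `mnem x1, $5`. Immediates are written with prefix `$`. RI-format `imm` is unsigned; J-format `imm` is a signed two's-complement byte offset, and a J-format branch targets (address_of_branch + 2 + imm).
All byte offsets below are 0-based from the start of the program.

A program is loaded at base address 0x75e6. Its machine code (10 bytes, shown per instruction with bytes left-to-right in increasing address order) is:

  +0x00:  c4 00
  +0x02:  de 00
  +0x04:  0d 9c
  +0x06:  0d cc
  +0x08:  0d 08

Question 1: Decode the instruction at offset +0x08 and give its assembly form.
band x4, x2

off 0x08: read 0d 08 as big → 0x0d08
  opcode bits[15:10]=0x3: band/RR
  rd@[9:6]=0x4 ⇒ x4
  rs@[5:2]=0x2 ⇒ x2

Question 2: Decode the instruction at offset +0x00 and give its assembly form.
jmp $0

off 0x00: read c4 00 as big → 0xc400
  op=0xc400>>10=0x31 ⇒ jmp (J)
  imm: (w>>0)&0x3ff=0x0 → $0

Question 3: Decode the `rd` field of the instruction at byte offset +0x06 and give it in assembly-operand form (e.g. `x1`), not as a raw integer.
x7

+0x06: 0d cc ⇒ word 0x0dcc (big)
  opcode bits[15:10]=0x3: band/RR
  rd: (w>>6)&0xf=0x7 → x7
  rs: (w>>2)&0xf=0x3 → x3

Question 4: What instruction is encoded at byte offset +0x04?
[04] 0d 9c → 0x0d9c
  top 6b → 0x3 → band [RR]
  rd: (w>>6)&0xf=0x6 → x6
  rs: (w>>2)&0xf=0x7 → x7

band x6, x7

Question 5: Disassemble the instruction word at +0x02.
decr x8

off 0x02: read de 00 as big → 0xde00
  opcode bits[15:10]=0x37: decr/R
  rd@[9:6]=0x8 ⇒ x8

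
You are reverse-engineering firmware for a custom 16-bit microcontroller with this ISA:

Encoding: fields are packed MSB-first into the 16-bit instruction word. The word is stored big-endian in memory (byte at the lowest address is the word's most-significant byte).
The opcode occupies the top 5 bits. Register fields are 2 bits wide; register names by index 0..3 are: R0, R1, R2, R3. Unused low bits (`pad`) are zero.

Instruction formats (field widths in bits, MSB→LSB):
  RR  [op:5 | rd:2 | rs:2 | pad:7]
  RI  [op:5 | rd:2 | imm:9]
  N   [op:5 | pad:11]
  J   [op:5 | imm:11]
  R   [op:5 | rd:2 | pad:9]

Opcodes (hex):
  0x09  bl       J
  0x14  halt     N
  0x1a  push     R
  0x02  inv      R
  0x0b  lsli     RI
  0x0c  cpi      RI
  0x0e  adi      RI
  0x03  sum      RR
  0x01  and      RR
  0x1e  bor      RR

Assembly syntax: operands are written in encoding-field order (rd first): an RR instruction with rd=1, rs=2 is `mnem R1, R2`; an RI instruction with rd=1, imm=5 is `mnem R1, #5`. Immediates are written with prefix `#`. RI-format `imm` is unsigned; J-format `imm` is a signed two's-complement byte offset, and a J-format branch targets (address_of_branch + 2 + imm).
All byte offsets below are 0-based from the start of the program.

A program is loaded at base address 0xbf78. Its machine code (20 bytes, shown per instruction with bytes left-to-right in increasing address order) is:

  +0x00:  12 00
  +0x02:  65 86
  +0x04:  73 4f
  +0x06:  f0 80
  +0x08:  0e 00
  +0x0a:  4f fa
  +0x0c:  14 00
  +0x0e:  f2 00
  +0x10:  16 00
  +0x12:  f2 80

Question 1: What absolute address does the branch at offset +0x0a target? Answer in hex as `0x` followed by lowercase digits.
off 0x0a: read 4f fa as big → 0x4ffa
  op=0x4ffa>>11=0x9 ⇒ bl (J)
  imm: (w>>0)&0x7ff=0x7fa (s11→-6) → #-6
  target = base 0xbf78 + off 0x0a + 2 + imm -6 = 0xbf7e

0xbf7e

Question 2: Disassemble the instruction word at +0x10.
@+10  big-endian(16 00) = 0x1600
  top 5b → 0x2 → inv [R]
  [10:9] rd=3 = R3

inv R3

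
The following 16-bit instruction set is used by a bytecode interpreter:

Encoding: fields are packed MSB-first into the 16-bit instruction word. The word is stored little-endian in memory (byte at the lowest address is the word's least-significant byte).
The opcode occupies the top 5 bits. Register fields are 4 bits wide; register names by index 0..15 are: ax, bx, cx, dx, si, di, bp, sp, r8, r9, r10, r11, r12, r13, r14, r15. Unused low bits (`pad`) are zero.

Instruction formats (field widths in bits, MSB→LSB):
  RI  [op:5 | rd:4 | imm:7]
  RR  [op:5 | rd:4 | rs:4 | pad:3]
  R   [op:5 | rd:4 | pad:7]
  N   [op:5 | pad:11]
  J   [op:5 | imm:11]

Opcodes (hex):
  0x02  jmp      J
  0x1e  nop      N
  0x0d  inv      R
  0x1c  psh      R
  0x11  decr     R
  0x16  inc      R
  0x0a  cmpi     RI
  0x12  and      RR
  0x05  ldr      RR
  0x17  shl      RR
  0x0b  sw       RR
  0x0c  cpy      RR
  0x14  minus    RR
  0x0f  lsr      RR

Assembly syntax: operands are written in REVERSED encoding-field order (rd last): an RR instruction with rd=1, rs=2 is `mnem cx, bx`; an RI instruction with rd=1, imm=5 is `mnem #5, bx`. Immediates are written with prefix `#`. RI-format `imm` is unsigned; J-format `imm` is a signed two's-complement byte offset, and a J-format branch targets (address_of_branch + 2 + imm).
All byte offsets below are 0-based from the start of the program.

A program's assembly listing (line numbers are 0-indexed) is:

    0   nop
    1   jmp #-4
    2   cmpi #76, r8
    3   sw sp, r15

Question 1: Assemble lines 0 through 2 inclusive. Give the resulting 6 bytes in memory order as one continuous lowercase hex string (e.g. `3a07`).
00f0fc174c54

0. nop fields op=0x1e:5|pad=0:11 → word f000h → 00 f0
1. jmp fields op=0x2:5|imm=-4:11 → word 17fch → fc 17
2. cmpi fields op=0xa:5|rd=8:4|imm=76:7 → word 544ch → 4c 54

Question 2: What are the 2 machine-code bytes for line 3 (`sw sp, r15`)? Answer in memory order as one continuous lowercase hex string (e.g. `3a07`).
L3: sw op=0xb:5|rd=15:4|rs=7:4|pad=0:3 ⇒ 0x5fb8 ⇒ little b8 5f

b85f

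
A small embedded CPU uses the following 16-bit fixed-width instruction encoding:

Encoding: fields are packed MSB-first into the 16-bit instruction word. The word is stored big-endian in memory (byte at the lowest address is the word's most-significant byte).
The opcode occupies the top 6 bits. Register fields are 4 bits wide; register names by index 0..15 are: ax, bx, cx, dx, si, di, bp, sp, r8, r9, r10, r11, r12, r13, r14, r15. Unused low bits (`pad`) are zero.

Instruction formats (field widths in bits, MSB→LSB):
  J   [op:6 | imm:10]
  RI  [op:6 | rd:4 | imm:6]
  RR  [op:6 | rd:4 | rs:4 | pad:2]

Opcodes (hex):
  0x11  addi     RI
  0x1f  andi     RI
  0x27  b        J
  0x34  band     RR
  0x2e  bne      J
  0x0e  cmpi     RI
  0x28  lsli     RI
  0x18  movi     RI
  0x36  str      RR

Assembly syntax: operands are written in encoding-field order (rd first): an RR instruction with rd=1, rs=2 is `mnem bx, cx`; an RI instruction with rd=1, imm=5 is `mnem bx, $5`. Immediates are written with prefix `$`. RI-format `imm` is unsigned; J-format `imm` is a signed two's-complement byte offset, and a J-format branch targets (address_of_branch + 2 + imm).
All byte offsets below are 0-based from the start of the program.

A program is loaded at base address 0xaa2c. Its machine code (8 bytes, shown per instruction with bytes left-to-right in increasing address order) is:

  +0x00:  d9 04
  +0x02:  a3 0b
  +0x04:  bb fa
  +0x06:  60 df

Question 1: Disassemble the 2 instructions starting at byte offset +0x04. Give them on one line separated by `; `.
+0x04: bb fa ⇒ word 0xbbfa (big)
  op=0xbbfa>>10=0x2e ⇒ bne (J)
  imm@[9:0]=0x3fa (s10→-6) ⇒ $-6
+0x06: 60 df ⇒ word 0x60df (big)
  op=0x60df>>10=0x18 ⇒ movi (RI)
  rd@[9:6]=0x3 ⇒ dx
  imm@[5:0]=0x1f ⇒ $31

bne $-6; movi dx, $31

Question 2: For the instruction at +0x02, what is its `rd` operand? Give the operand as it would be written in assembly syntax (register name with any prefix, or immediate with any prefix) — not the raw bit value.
r12

@+02  big-endian(a3 0b) = 0xa30b
  op=0xa30b>>10=0x28 ⇒ lsli (RI)
  rd: (w>>6)&0xf=0xc → r12
  imm: (w>>0)&0x3f=0xb → $11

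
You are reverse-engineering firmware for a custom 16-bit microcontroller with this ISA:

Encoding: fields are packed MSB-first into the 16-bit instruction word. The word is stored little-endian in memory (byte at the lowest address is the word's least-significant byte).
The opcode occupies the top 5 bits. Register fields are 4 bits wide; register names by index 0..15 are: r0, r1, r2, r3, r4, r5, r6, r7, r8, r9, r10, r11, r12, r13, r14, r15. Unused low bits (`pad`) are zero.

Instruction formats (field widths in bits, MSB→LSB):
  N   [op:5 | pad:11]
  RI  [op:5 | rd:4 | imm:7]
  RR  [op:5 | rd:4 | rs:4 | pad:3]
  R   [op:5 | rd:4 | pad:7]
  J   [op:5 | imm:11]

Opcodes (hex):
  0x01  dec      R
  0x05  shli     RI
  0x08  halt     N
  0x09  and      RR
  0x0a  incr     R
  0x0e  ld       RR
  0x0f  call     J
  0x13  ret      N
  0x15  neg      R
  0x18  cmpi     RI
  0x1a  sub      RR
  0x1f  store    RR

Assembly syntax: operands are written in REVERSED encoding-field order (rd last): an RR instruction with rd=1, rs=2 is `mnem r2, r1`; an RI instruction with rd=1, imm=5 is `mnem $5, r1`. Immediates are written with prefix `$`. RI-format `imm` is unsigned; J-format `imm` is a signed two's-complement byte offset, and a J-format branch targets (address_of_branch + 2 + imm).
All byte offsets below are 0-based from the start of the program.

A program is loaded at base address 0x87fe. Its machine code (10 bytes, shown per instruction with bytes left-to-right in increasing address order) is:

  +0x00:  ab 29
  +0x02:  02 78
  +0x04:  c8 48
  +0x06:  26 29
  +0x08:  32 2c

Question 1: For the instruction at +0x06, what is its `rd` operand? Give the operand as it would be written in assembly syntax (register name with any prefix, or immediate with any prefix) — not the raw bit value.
r2

[06] 26 29 → 0x2926
  top 5b → 0x5 → shli [RI]
  rd: (w>>7)&0xf=0x2 → r2
  imm: (w>>0)&0x7f=0x26 → $38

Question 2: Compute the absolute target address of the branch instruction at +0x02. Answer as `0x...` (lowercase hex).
@+02  little-endian(02 78) = 0x7802
  top 5b → 0xf → call [J]
  imm@[10:0]=0x2 ⇒ $2
  target = base 0x87fe + off 0x02 + 2 + imm 2 = 0x8804

0x8804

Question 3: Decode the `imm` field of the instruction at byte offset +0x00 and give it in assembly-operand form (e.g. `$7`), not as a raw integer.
$43

@+00  little-endian(ab 29) = 0x29ab
  op=0x29ab>>11=0x5 ⇒ shli (RI)
  rd@[10:7]=0x3 ⇒ r3
  imm@[6:0]=0x2b ⇒ $43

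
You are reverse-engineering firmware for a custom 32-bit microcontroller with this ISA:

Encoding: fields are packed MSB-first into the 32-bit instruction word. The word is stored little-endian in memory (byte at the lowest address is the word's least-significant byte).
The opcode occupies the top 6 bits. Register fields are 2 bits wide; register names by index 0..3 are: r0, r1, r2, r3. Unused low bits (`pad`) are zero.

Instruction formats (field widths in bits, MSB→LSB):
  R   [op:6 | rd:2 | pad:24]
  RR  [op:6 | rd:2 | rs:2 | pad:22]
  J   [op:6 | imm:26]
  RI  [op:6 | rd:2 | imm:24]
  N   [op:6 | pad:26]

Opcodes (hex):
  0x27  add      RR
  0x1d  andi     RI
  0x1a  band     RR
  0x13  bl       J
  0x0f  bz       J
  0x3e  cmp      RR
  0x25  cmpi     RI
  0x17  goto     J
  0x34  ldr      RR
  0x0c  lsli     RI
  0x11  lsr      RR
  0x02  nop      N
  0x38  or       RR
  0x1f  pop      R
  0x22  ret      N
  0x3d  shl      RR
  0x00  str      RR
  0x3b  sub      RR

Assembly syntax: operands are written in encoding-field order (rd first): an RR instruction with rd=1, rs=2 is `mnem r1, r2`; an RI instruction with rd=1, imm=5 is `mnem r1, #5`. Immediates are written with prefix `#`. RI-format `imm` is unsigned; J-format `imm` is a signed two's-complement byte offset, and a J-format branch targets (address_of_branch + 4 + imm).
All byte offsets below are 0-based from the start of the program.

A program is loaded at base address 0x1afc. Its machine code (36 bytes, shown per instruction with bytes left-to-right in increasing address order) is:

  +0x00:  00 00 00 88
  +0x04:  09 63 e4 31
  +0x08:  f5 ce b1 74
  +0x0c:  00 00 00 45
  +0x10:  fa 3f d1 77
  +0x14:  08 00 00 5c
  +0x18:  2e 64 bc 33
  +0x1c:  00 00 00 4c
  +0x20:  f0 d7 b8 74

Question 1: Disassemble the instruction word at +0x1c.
@+1c  little-endian(00 00 00 4c) = 0x4c000000
  opcode bits[31:26]=0x13: bl/J
  imm@[25:0]=0x0 ⇒ #0

bl #0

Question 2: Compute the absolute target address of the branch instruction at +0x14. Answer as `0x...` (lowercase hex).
0x1b1c

off 0x14: read 08 00 00 5c as little → 0x5c000008
  op=0x5c000008>>26=0x17 ⇒ goto (J)
  imm: (w>>0)&0x3ffffff=0x8 → #8
  target = base 0x1afc + off 0x14 + 4 + imm 8 = 0x1b1c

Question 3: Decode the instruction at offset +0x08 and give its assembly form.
@+08  little-endian(f5 ce b1 74) = 0x74b1cef5
  top 6b → 0x1d → andi [RI]
  rd@[25:24]=0x0 ⇒ r0
  imm@[23:0]=0xb1cef5 ⇒ #11652853

andi r0, #11652853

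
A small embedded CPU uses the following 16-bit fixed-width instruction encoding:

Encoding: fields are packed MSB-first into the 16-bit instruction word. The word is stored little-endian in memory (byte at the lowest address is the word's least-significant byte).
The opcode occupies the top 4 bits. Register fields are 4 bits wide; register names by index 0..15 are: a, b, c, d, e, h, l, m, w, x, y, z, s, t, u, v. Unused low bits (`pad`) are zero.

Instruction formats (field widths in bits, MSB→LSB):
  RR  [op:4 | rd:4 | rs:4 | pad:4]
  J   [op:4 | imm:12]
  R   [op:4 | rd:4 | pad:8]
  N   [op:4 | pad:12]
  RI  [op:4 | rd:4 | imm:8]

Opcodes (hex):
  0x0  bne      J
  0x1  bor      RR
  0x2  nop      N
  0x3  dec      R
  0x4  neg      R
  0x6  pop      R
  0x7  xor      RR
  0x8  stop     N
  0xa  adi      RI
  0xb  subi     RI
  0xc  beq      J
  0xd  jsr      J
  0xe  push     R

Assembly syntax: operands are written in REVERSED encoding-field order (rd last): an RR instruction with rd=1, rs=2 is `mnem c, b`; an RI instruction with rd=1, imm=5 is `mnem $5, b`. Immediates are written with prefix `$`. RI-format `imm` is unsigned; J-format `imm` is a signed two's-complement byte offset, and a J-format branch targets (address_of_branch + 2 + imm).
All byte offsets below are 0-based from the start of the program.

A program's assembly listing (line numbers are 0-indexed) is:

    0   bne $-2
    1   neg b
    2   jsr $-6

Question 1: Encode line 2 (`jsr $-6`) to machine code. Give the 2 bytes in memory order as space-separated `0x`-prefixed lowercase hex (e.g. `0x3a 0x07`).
2. jsr fields op=0xd:4|imm=-6:12 → word dffah → fa df

0xfa 0xdf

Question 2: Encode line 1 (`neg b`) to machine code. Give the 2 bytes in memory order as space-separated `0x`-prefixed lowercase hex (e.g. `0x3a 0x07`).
0x00 0x41

L1: neg op=0x4:4|rd=1:4|pad=0:8 ⇒ 0x4100 ⇒ little 00 41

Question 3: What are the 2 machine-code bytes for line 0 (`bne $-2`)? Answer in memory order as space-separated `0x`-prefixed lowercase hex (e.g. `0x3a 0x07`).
line 0 (bne): pack op=0x0:4|imm=-2:12 = 0x0ffe; little→ fe 0f

0xfe 0x0f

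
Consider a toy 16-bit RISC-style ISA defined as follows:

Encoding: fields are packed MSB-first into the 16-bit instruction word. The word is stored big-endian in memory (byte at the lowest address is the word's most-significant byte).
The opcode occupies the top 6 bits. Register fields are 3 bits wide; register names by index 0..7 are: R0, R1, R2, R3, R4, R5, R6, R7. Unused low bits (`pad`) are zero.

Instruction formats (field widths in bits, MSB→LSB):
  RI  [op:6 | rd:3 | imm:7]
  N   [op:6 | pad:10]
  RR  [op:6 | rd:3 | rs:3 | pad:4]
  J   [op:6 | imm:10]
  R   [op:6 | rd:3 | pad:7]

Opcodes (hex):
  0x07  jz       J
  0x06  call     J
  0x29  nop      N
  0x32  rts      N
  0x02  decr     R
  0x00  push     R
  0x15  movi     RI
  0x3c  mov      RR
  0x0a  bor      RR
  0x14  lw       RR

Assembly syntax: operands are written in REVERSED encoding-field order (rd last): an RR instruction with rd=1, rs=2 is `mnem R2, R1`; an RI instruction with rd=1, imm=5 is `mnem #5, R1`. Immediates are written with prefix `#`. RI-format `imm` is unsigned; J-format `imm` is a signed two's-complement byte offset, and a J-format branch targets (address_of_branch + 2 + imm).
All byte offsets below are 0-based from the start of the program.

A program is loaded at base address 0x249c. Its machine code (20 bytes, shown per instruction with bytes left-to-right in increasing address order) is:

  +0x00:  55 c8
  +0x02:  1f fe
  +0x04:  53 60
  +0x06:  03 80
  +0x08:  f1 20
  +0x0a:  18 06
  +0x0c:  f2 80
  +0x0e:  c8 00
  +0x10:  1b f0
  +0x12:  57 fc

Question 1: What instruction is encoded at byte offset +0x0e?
rts

+0x0e: c8 00 ⇒ word 0xc800 (big)
  top 6b → 0x32 → rts [N]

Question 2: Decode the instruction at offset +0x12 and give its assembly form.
movi #124, R7

off 0x12: read 57 fc as big → 0x57fc
  top 6b → 0x15 → movi [RI]
  rd: (w>>7)&0x7=0x7 → R7
  imm: (w>>0)&0x7f=0x7c → #124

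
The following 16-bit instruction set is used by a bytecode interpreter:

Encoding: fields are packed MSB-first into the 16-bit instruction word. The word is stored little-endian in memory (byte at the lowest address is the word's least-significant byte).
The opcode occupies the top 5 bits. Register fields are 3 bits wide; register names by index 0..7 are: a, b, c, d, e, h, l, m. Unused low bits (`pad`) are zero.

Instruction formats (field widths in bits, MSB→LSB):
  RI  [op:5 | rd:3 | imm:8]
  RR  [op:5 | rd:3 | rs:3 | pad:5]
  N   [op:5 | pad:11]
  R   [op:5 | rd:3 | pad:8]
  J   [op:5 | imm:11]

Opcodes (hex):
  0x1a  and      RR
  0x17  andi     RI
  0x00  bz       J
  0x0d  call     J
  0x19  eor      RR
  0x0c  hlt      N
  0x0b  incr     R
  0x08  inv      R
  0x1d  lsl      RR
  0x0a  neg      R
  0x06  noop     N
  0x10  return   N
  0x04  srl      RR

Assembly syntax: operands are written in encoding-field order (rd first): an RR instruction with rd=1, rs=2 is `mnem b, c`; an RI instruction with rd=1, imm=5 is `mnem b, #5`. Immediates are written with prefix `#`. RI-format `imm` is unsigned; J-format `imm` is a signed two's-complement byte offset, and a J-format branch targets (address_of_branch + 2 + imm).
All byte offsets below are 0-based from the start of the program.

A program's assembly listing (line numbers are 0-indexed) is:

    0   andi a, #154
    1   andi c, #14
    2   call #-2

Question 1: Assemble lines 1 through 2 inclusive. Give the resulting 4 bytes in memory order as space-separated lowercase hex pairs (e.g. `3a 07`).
line 1 (andi): pack op=0x17:5|rd=2:3|imm=14:8 = 0xba0e; little→ 0e ba
line 2 (call): pack op=0xd:5|imm=-2:11 = 0x6ffe; little→ fe 6f

0e ba fe 6f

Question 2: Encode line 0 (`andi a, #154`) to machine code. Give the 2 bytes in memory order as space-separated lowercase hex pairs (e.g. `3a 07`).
9a b8

0. andi fields op=0x17:5|rd=0:3|imm=154:8 → word b89ah → 9a b8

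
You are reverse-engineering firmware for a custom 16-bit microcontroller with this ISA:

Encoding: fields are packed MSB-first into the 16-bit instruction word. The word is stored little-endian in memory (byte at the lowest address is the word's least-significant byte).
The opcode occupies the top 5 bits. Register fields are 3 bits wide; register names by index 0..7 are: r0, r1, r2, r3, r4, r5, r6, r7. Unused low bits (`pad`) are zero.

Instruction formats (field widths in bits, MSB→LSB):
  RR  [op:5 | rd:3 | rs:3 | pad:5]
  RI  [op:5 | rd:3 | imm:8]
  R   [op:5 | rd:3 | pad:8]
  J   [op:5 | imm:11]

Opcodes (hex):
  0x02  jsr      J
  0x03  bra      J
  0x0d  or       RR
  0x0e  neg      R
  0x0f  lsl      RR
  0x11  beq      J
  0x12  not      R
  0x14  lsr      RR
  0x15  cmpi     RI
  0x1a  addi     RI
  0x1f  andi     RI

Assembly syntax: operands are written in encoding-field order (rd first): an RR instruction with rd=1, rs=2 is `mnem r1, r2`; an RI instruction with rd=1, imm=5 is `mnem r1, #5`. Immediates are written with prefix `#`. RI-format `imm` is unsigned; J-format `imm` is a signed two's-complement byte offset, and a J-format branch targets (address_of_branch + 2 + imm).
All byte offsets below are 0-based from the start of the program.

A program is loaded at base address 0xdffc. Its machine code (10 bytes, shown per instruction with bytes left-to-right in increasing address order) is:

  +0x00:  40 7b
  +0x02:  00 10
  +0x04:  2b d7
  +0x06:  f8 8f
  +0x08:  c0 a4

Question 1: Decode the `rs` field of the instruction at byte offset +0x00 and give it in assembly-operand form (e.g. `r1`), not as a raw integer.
+0x00: 40 7b ⇒ word 0x7b40 (little)
  top 5b → 0xf → lsl [RR]
  rd: (w>>8)&0x7=0x3 → r3
  rs: (w>>5)&0x7=0x2 → r2

r2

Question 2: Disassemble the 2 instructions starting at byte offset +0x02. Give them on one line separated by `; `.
jsr #0; addi r7, #43

off 0x02: read 00 10 as little → 0x1000
  top 5b → 0x2 → jsr [J]
  imm: (w>>0)&0x7ff=0x0 → #0
off 0x04: read 2b d7 as little → 0xd72b
  top 5b → 0x1a → addi [RI]
  rd: (w>>8)&0x7=0x7 → r7
  imm: (w>>0)&0xff=0x2b → #43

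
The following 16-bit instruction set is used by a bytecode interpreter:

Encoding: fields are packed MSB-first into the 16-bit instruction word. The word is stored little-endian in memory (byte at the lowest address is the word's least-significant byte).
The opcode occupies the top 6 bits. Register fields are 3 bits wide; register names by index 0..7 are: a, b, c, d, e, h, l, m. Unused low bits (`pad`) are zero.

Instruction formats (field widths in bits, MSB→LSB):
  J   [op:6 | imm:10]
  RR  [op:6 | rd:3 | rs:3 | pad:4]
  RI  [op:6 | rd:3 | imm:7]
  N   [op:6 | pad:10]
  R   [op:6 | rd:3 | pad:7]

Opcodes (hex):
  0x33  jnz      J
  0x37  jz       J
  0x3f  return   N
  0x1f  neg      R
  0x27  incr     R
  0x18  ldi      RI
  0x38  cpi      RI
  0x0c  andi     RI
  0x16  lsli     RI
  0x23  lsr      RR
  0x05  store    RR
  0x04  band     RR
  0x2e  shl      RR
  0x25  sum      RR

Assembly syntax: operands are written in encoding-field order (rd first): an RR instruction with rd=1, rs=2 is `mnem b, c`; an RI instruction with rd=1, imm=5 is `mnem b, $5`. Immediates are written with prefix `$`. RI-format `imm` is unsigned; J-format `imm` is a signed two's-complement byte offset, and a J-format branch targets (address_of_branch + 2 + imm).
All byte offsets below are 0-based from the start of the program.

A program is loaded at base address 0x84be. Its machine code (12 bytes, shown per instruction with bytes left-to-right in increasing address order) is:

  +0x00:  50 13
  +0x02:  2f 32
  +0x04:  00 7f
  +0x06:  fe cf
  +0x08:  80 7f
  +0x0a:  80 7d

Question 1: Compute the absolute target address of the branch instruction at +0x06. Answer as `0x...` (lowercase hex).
@+06  little-endian(fe cf) = 0xcffe
  top 6b → 0x33 → jnz [J]
  imm@[9:0]=0x3fe (s10→-2) ⇒ $-2
  target = base 0x84be + off 0x06 + 2 + imm -2 = 0x84c4

0x84c4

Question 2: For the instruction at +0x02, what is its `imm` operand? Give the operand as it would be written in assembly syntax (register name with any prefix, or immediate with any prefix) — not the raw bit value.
@+02  little-endian(2f 32) = 0x322f
  top 6b → 0xc → andi [RI]
  rd@[9:7]=0x4 ⇒ e
  imm@[6:0]=0x2f ⇒ $47

$47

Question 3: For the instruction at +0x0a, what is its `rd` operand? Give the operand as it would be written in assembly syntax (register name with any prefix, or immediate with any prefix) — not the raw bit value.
d

[0a] 80 7d → 0x7d80
  top 6b → 0x1f → neg [R]
  rd: (w>>7)&0x7=0x3 → d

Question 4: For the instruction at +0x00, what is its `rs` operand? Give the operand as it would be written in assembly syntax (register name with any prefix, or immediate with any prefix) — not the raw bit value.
h

+0x00: 50 13 ⇒ word 0x1350 (little)
  op=0x1350>>10=0x4 ⇒ band (RR)
  rd: (w>>7)&0x7=0x6 → l
  rs: (w>>4)&0x7=0x5 → h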